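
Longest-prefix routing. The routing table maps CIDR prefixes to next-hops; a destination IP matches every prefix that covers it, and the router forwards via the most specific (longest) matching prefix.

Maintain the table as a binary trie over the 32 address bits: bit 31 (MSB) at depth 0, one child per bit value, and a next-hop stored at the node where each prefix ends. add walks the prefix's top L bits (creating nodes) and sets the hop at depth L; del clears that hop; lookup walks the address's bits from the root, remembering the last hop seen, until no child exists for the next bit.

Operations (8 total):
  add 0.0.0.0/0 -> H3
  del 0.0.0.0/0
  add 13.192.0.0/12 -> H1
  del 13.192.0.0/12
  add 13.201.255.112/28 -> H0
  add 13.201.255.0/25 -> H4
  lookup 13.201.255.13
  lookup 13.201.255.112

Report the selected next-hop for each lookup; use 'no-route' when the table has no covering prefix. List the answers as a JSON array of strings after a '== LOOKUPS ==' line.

Process each operation:
  add 0.0.0.0/0 -> H3 at depth 0
  - 0.0.0.0/0 clear@0
  add 13.192.0.0/12 -> H1 at depth 12
  - 13.192.0.0/12 clear@12
  add 13.201.255.112/28 -> H0 at depth 28
  add 13.201.255.0/25 -> H4 at depth 25
  ? 13.201.255.13  path d0:-→d1:-→d2:-→d3:-→d4:-→d5:-→d6:-→d7:-→d8:-→d9:-→d10:-→d11:-→d12:-→d13:-→d14:-→d15:-→d16:-→d17:-→d18:-→d19:-→d20:-→d21:-→d22:-→d23:-→d24:-→d25:H4  best=H4
  ? 13.201.255.112  path d0:-→d1:-→d2:-→d3:-→d4:-→d5:-→d6:-→d7:-→d8:-→d9:-→d10:-→d11:-→d12:-→d13:-→d14:-→d15:-→d16:-→d17:-→d18:-→d19:-→d20:-→d21:-→d22:-→d23:-→d24:-→d25:H4→d26:-→d27:-→d28:H0  best=H0

== LOOKUPS ==
["H4","H0"]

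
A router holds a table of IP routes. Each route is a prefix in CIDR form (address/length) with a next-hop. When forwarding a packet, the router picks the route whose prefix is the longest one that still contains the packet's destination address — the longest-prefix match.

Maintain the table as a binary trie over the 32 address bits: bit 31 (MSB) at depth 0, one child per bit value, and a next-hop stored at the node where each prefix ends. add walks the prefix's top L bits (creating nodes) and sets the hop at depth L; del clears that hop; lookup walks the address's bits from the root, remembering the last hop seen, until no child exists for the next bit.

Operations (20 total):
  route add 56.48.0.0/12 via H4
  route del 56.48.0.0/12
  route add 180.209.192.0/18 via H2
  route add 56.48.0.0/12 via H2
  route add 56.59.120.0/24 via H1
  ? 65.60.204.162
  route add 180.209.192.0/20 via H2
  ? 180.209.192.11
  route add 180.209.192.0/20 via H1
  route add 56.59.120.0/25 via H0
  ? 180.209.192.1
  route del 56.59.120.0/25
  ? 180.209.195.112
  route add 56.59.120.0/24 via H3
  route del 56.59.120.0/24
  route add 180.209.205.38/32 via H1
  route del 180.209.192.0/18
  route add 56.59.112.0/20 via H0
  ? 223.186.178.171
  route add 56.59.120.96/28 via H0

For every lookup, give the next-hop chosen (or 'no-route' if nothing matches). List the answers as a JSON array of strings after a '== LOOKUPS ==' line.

Trace:
  add 56.48.0.0/12 -> H4 at depth 12
  del 56.48.0.0/12 (clear depth 12)
  add 180.209.192.0/18 -> H2 at depth 18
  add 56.48.0.0/12 -> H2 at depth 12
  add 56.59.120.0/24 -> H1 at depth 24
  ? 65.60.204.162  path d0:-→d1:-  best=no-route
  add 180.209.192.0/20 -> H2 at depth 20
  ? 180.209.192.11  path d0:-→d1:-→d2:-→d3:-→d4:-→d5:-→d6:-→d7:-→d8:-→d9:-→d10:-→d11:-→d12:-→d13:-→d14:-→d15:-→d16:-→d17:-→d18:H2→d19:-→d20:H2  best=H2
  add 180.209.192.0/20 -> H1 at depth 20
  add 56.59.120.0/25 -> H0 at depth 25
  ? 180.209.192.1  path d0:-→d1:-→d2:-→d3:-→d4:-→d5:-→d6:-→d7:-→d8:-→d9:-→d10:-→d11:-→d12:-→d13:-→d14:-→d15:-→d16:-→d17:-→d18:H2→d19:-→d20:H1  best=H1
  del 56.59.120.0/25 (clear depth 25)
  ? 180.209.195.112  path d0:-→d1:-→d2:-→d3:-→d4:-→d5:-→d6:-→d7:-→d8:-→d9:-→d10:-→d11:-→d12:-→d13:-→d14:-→d15:-→d16:-→d17:-→d18:H2→d19:-→d20:H1  best=H1
  add 56.59.120.0/24 -> H3 at depth 24
  del 56.59.120.0/24 (clear depth 24)
  add 180.209.205.38/32 -> H1 at depth 32
  del 180.209.192.0/18 (clear depth 18)
  add 56.59.112.0/20 -> H0 at depth 20
  ? 223.186.178.171  path d0:-→d1:-  best=no-route
  add 56.59.120.96/28 -> H0 at depth 28

== LOOKUPS ==
["no-route","H2","H1","H1","no-route"]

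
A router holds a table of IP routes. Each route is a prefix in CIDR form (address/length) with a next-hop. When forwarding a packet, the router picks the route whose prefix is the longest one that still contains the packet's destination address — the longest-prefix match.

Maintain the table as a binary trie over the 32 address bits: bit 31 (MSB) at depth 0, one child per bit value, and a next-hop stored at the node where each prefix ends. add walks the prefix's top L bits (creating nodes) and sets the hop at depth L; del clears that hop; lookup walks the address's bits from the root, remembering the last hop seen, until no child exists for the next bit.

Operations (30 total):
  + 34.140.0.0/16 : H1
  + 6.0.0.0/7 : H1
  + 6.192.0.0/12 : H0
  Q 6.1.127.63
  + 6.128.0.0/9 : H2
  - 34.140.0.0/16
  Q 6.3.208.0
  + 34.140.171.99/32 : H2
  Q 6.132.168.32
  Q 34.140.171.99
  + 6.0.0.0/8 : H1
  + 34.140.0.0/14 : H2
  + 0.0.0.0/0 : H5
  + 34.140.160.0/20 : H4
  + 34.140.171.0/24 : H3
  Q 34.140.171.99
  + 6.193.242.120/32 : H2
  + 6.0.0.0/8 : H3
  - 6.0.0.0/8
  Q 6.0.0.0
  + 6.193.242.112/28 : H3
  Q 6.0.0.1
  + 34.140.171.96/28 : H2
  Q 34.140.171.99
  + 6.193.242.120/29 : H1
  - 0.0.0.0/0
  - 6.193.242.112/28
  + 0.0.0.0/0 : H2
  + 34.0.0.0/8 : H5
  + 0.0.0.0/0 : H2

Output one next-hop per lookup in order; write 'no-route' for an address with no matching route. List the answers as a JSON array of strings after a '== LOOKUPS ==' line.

Apply in order:
  add 34.140.0.0/16 -> H1 at depth 16
  add 6.0.0.0/7 -> H1 at depth 7
  add 6.192.0.0/12 -> H0 at depth 12
  Q 6.1.127.63: descend 00000110 ; hops seen [H1] ; pick H1
  add 6.128.0.0/9 -> H2 at depth 9
  del 34.140.0.0/16 (clear depth 16)
  Q 6.3.208.0: descend 00000110 ; hops seen [H1] ; pick H1
  add 34.140.171.99/32 -> H2 at depth 32
  Q 6.132.168.32: descend 000001101 ; hops seen [H1,H2] ; pick H2
  Q 34.140.171.99: descend 00100010100011001010101101100011 ; hops seen [H2] ; pick H2
  add 6.0.0.0/8 -> H1 at depth 8
  add 34.140.0.0/14 -> H2 at depth 14
  add 0.0.0.0/0 -> H5 at depth 0
  add 34.140.160.0/20 -> H4 at depth 20
  add 34.140.171.0/24 -> H3 at depth 24
  Q 34.140.171.99: descend 00100010100011001010101101100011 ; hops seen [H5,H2,H4,H3,H2] ; pick H2
  add 6.193.242.120/32 -> H2 at depth 32
  add 6.0.0.0/8 -> H3 at depth 8
  del 6.0.0.0/8 (clear depth 8)
  Q 6.0.0.0: descend 00000110 ; hops seen [H5,H1] ; pick H1
  add 6.193.242.112/28 -> H3 at depth 28
  Q 6.0.0.1: descend 00000110 ; hops seen [H5,H1] ; pick H1
  add 34.140.171.96/28 -> H2 at depth 28
  Q 34.140.171.99: descend 00100010100011001010101101100011 ; hops seen [H5,H2,H4,H3,H2,H2] ; pick H2
  add 6.193.242.120/29 -> H1 at depth 29
  del 0.0.0.0/0 (clear depth 0)
  del 6.193.242.112/28 (clear depth 28)
  add 0.0.0.0/0 -> H2 at depth 0
  add 34.0.0.0/8 -> H5 at depth 8
  add 0.0.0.0/0 -> H2 at depth 0

== LOOKUPS ==
["H1","H1","H2","H2","H2","H1","H1","H2"]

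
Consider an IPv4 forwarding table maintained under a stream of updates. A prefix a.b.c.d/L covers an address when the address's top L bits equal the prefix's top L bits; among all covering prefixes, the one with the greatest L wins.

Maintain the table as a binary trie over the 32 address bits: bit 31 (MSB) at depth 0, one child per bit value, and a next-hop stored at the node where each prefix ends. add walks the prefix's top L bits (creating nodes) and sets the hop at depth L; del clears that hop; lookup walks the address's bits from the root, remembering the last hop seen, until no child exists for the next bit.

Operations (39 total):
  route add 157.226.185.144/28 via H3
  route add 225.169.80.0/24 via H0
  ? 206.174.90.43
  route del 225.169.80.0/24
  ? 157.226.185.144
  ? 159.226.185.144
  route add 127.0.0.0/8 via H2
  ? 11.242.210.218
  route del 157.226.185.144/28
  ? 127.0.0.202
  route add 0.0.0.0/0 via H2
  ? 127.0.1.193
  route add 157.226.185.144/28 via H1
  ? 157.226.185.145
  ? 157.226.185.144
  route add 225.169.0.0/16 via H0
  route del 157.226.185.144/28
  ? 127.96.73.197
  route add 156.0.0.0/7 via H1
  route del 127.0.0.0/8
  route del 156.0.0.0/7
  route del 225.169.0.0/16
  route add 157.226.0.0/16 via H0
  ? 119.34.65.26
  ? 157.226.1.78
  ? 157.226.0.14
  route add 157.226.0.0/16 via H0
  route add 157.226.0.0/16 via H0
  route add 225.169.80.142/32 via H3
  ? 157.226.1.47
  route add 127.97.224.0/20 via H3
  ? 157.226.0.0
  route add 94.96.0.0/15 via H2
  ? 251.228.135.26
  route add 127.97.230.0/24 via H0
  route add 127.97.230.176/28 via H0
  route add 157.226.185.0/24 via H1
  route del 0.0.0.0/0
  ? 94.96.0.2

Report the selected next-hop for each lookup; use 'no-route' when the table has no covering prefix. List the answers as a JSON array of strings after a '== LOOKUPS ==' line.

Apply in order:
  + 157.226.185.144/28 (H3) depth=28
  + 225.169.80.0/24 (H0) depth=24
  lookup 206.174.90.43: bits 11 walk d0:-→d1:-→d2:- -> no-route
  del 225.169.80.0/24 (clear depth 24)
  lookup 157.226.185.144: bits 1001110111100010101110011001 walk d0:-→d1:-→d2:-→d3:-→d4:-→d5:-→d6:-→d7:-→d8:-→d9:-→d10:-→d11:-→d12:-→d13:-→d14:-→d15:-→d16:-→d17:-→d18:-→d19:-→d20:-→d21:-→d22:-→d23:-→d24:-→d25:-→d26:-→d27:-→d28:H3 -> H3
  lookup 159.226.185.144: bits 100111 walk d0:-→d1:-→d2:-→d3:-→d4:-→d5:-→d6:- -> no-route
  + 127.0.0.0/8 (H2) depth=8
  lookup 11.242.210.218: bits 0 walk d0:-→d1:- -> no-route
  del 157.226.185.144/28 (clear depth 28)
  lookup 127.0.0.202: bits 01111111 walk d0:-→d1:-→d2:-→d3:-→d4:-→d5:-→d6:-→d7:-→d8:H2 -> H2
  + 0.0.0.0/0 (H2) depth=0
  lookup 127.0.1.193: bits 01111111 walk d0:H2→d1:-→d2:-→d3:-→d4:-→d5:-→d6:-→d7:-→d8:H2 -> H2
  + 157.226.185.144/28 (H1) depth=28
  lookup 157.226.185.145: bits 1001110111100010101110011001 walk d0:H2→d1:-→d2:-→d3:-→d4:-→d5:-→d6:-→d7:-→d8:-→d9:-→d10:-→d11:-→d12:-→d13:-→d14:-→d15:-→d16:-→d17:-→d18:-→d19:-→d20:-→d21:-→d22:-→d23:-→d24:-→d25:-→d26:-→d27:-→d28:H1 -> H1
  lookup 157.226.185.144: bits 1001110111100010101110011001 walk d0:H2→d1:-→d2:-→d3:-→d4:-→d5:-→d6:-→d7:-→d8:-→d9:-→d10:-→d11:-→d12:-→d13:-→d14:-→d15:-→d16:-→d17:-→d18:-→d19:-→d20:-→d21:-→d22:-→d23:-→d24:-→d25:-→d26:-→d27:-→d28:H1 -> H1
  + 225.169.0.0/16 (H0) depth=16
  del 157.226.185.144/28 (clear depth 28)
  lookup 127.96.73.197: bits 01111111 walk d0:H2→d1:-→d2:-→d3:-→d4:-→d5:-→d6:-→d7:-→d8:H2 -> H2
  + 156.0.0.0/7 (H1) depth=7
  del 127.0.0.0/8 (clear depth 8)
  del 156.0.0.0/7 (clear depth 7)
  del 225.169.0.0/16 (clear depth 16)
  + 157.226.0.0/16 (H0) depth=16
  lookup 119.34.65.26: bits 0111 walk d0:H2→d1:-→d2:-→d3:-→d4:- -> H2
  lookup 157.226.1.78: bits 1001110111100010 walk d0:H2→d1:-→d2:-→d3:-→d4:-→d5:-→d6:-→d7:-→d8:-→d9:-→d10:-→d11:-→d12:-→d13:-→d14:-→d15:-→d16:H0 -> H0
  lookup 157.226.0.14: bits 1001110111100010 walk d0:H2→d1:-→d2:-→d3:-→d4:-→d5:-→d6:-→d7:-→d8:-→d9:-→d10:-→d11:-→d12:-→d13:-→d14:-→d15:-→d16:H0 -> H0
  + 157.226.0.0/16 (H0) depth=16
  + 157.226.0.0/16 (H0) depth=16
  + 225.169.80.142/32 (H3) depth=32
  lookup 157.226.1.47: bits 1001110111100010 walk d0:H2→d1:-→d2:-→d3:-→d4:-→d5:-→d6:-→d7:-→d8:-→d9:-→d10:-→d11:-→d12:-→d13:-→d14:-→d15:-→d16:H0 -> H0
  + 127.97.224.0/20 (H3) depth=20
  lookup 157.226.0.0: bits 1001110111100010 walk d0:H2→d1:-→d2:-→d3:-→d4:-→d5:-→d6:-→d7:-→d8:-→d9:-→d10:-→d11:-→d12:-→d13:-→d14:-→d15:-→d16:H0 -> H0
  + 94.96.0.0/15 (H2) depth=15
  lookup 251.228.135.26: bits 111 walk d0:H2→d1:-→d2:-→d3:- -> H2
  + 127.97.230.0/24 (H0) depth=24
  + 127.97.230.176/28 (H0) depth=28
  + 157.226.185.0/24 (H1) depth=24
  del 0.0.0.0/0 (clear depth 0)
  lookup 94.96.0.2: bits 010111100110000 walk d0:-→d1:-→d2:-→d3:-→d4:-→d5:-→d6:-→d7:-→d8:-→d9:-→d10:-→d11:-→d12:-→d13:-→d14:-→d15:H2 -> H2

== LOOKUPS ==
["no-route","H3","no-route","no-route","H2","H2","H1","H1","H2","H2","H0","H0","H0","H0","H2","H2"]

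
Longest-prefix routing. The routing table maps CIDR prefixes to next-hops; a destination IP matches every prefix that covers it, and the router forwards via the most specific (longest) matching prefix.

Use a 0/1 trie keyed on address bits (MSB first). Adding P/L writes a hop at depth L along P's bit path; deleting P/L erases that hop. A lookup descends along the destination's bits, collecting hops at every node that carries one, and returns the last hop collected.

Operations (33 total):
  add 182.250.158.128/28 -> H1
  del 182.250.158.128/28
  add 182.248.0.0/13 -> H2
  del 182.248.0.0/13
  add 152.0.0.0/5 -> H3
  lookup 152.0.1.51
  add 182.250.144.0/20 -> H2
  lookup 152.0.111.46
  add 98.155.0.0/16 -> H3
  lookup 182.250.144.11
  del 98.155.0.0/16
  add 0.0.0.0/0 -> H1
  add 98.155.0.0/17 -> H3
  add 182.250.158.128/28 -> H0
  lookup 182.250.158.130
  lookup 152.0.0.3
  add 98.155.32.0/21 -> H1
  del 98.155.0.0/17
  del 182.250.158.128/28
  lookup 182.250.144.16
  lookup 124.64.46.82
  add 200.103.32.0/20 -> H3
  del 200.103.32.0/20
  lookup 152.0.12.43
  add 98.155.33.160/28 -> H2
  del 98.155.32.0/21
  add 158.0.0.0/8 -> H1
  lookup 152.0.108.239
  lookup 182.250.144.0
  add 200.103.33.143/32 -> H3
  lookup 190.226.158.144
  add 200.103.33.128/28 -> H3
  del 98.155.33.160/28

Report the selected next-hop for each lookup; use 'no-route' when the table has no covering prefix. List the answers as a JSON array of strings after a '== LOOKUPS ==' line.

Apply in order:
  + 182.250.158.128/28 (H1) depth=28
  - 182.250.158.128/28 clear@28
  + 182.248.0.0/13 (H2) depth=13
  - 182.248.0.0/13 clear@13
  + 152.0.0.0/5 (H3) depth=5
  ? 152.0.1.51  path d0:-→d1:-→d2:-→d3:-→d4:-→d5:H3  best=H3
  + 182.250.144.0/20 (H2) depth=20
  ? 152.0.111.46  path d0:-→d1:-→d2:-→d3:-→d4:-→d5:H3  best=H3
  + 98.155.0.0/16 (H3) depth=16
  ? 182.250.144.11  path d0:-→d1:-→d2:-→d3:-→d4:-→d5:-→d6:-→d7:-→d8:-→d9:-→d10:-→d11:-→d12:-→d13:-→d14:-→d15:-→d16:-→d17:-→d18:-→d19:-→d20:H2  best=H2
  - 98.155.0.0/16 clear@16
  + 0.0.0.0/0 (H1) depth=0
  + 98.155.0.0/17 (H3) depth=17
  + 182.250.158.128/28 (H0) depth=28
  ? 182.250.158.130  path d0:H1→d1:-→d2:-→d3:-→d4:-→d5:-→d6:-→d7:-→d8:-→d9:-→d10:-→d11:-→d12:-→d13:-→d14:-→d15:-→d16:-→d17:-→d18:-→d19:-→d20:H2→d21:-→d22:-→d23:-→d24:-→d25:-→d26:-→d27:-→d28:H0  best=H0
  ? 152.0.0.3  path d0:H1→d1:-→d2:-→d3:-→d4:-→d5:H3  best=H3
  + 98.155.32.0/21 (H1) depth=21
  - 98.155.0.0/17 clear@17
  - 182.250.158.128/28 clear@28
  ? 182.250.144.16  path d0:H1→d1:-→d2:-→d3:-→d4:-→d5:-→d6:-→d7:-→d8:-→d9:-→d10:-→d11:-→d12:-→d13:-→d14:-→d15:-→d16:-→d17:-→d18:-→d19:-→d20:H2  best=H2
  ? 124.64.46.82  path d0:H1→d1:-→d2:-→d3:-  best=H1
  + 200.103.32.0/20 (H3) depth=20
  - 200.103.32.0/20 clear@20
  ? 152.0.12.43  path d0:H1→d1:-→d2:-→d3:-→d4:-→d5:H3  best=H3
  + 98.155.33.160/28 (H2) depth=28
  - 98.155.32.0/21 clear@21
  + 158.0.0.0/8 (H1) depth=8
  ? 152.0.108.239  path d0:H1→d1:-→d2:-→d3:-→d4:-→d5:H3  best=H3
  ? 182.250.144.0  path d0:H1→d1:-→d2:-→d3:-→d4:-→d5:-→d6:-→d7:-→d8:-→d9:-→d10:-→d11:-→d12:-→d13:-→d14:-→d15:-→d16:-→d17:-→d18:-→d19:-→d20:H2  best=H2
  + 200.103.33.143/32 (H3) depth=32
  ? 190.226.158.144  path d0:H1→d1:-→d2:-→d3:-→d4:-  best=H1
  + 200.103.33.128/28 (H3) depth=28
  - 98.155.33.160/28 clear@28

== LOOKUPS ==
["H3","H3","H2","H0","H3","H2","H1","H3","H3","H2","H1"]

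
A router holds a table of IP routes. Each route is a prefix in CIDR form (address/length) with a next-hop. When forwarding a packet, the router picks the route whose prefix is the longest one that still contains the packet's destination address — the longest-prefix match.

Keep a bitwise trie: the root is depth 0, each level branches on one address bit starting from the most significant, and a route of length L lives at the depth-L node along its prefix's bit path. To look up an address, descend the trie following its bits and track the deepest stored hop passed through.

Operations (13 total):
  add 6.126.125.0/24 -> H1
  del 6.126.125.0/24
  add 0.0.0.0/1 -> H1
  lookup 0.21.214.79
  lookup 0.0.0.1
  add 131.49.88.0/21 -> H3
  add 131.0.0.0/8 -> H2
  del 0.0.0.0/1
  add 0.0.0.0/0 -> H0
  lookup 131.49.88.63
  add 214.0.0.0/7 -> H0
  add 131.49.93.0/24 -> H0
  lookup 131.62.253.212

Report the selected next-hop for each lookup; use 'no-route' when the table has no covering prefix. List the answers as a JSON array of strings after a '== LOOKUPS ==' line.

Apply in order:
  + 6.126.125.0/24 (H1) depth=24
  del 6.126.125.0/24 (clear depth 24)
  + 0.0.0.0/1 (H1) depth=1
  lookup 0.21.214.79: bits 00000 walk d0:-→d1:H1→d2:-→d3:-→d4:-→d5:- -> H1
  lookup 0.0.0.1: bits 00000 walk d0:-→d1:H1→d2:-→d3:-→d4:-→d5:- -> H1
  + 131.49.88.0/21 (H3) depth=21
  + 131.0.0.0/8 (H2) depth=8
  del 0.0.0.0/1 (clear depth 1)
  + 0.0.0.0/0 (H0) depth=0
  lookup 131.49.88.63: bits 100000110011000101011 walk d0:H0→d1:-→d2:-→d3:-→d4:-→d5:-→d6:-→d7:-→d8:H2→d9:-→d10:-→d11:-→d12:-→d13:-→d14:-→d15:-→d16:-→d17:-→d18:-→d19:-→d20:-→d21:H3 -> H3
  + 214.0.0.0/7 (H0) depth=7
  + 131.49.93.0/24 (H0) depth=24
  lookup 131.62.253.212: bits 100000110011 walk d0:H0→d1:-→d2:-→d3:-→d4:-→d5:-→d6:-→d7:-→d8:H2→d9:-→d10:-→d11:-→d12:- -> H2

== LOOKUPS ==
["H1","H1","H3","H2"]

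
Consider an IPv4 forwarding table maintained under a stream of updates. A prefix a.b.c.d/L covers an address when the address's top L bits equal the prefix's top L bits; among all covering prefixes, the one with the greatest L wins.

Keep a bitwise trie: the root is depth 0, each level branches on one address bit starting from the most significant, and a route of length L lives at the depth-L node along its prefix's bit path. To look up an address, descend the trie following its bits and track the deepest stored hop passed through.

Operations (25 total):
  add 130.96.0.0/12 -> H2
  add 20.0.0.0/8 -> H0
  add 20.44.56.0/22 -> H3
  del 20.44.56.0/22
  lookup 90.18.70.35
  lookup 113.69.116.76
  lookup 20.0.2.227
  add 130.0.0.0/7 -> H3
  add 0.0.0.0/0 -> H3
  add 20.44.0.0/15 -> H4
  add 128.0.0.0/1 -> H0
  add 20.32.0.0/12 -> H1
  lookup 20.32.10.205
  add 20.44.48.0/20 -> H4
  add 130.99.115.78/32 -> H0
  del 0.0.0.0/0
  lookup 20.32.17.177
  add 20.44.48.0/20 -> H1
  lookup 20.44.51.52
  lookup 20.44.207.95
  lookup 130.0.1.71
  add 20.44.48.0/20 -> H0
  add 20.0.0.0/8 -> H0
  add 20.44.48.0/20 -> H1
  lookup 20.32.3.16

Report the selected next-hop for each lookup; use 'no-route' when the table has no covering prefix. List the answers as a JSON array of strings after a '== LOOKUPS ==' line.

Apply in order:
  add 130.96.0.0/12 -> H2 at depth 12
  add 20.0.0.0/8 -> H0 at depth 8
  add 20.44.56.0/22 -> H3 at depth 22
  del 20.44.56.0/22 (clear depth 22)
  lookup 90.18.70.35: bits 0 walk d0:-→d1:- -> no-route
  lookup 113.69.116.76: bits 0 walk d0:-→d1:- -> no-route
  lookup 20.0.2.227: bits 0001010000 walk d0:-→d1:-→d2:-→d3:-→d4:-→d5:-→d6:-→d7:-→d8:H0→d9:-→d10:- -> H0
  add 130.0.0.0/7 -> H3 at depth 7
  add 0.0.0.0/0 -> H3 at depth 0
  add 20.44.0.0/15 -> H4 at depth 15
  add 128.0.0.0/1 -> H0 at depth 1
  add 20.32.0.0/12 -> H1 at depth 12
  lookup 20.32.10.205: bits 000101000010 walk d0:H3→d1:-→d2:-→d3:-→d4:-→d5:-→d6:-→d7:-→d8:H0→d9:-→d10:-→d11:-→d12:H1 -> H1
  add 20.44.48.0/20 -> H4 at depth 20
  add 130.99.115.78/32 -> H0 at depth 32
  del 0.0.0.0/0 (clear depth 0)
  lookup 20.32.17.177: bits 000101000010 walk d0:-→d1:-→d2:-→d3:-→d4:-→d5:-→d6:-→d7:-→d8:H0→d9:-→d10:-→d11:-→d12:H1 -> H1
  add 20.44.48.0/20 -> H1 at depth 20
  lookup 20.44.51.52: bits 00010100001011000011 walk d0:-→d1:-→d2:-→d3:-→d4:-→d5:-→d6:-→d7:-→d8:H0→d9:-→d10:-→d11:-→d12:H1→d13:-→d14:-→d15:H4→d16:-→d17:-→d18:-→d19:-→d20:H1 -> H1
  lookup 20.44.207.95: bits 0001010000101100 walk d0:-→d1:-→d2:-→d3:-→d4:-→d5:-→d6:-→d7:-→d8:H0→d9:-→d10:-→d11:-→d12:H1→d13:-→d14:-→d15:H4→d16:- -> H4
  lookup 130.0.1.71: bits 100000100 walk d0:-→d1:H0→d2:-→d3:-→d4:-→d5:-→d6:-→d7:H3→d8:-→d9:- -> H3
  add 20.44.48.0/20 -> H0 at depth 20
  add 20.0.0.0/8 -> H0 at depth 8
  add 20.44.48.0/20 -> H1 at depth 20
  lookup 20.32.3.16: bits 000101000010 walk d0:-→d1:-→d2:-→d3:-→d4:-→d5:-→d6:-→d7:-→d8:H0→d9:-→d10:-→d11:-→d12:H1 -> H1

== LOOKUPS ==
["no-route","no-route","H0","H1","H1","H1","H4","H3","H1"]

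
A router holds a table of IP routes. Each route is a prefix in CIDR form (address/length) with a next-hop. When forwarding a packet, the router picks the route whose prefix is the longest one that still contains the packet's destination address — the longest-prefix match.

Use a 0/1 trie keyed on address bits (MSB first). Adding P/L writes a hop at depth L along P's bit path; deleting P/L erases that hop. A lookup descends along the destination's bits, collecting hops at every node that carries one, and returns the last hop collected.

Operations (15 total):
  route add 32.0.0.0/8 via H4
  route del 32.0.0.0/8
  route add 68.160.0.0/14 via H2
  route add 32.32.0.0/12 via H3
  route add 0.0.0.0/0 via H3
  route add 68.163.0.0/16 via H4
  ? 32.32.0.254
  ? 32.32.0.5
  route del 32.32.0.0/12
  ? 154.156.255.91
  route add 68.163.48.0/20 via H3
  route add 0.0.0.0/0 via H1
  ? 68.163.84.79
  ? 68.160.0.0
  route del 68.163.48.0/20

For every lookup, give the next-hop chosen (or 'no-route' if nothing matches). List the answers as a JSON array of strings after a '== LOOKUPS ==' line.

Trace:
  add 32.0.0.0/8 -> H4 at depth 8
  del 32.0.0.0/8 (clear depth 8)
  add 68.160.0.0/14 -> H2 at depth 14
  add 32.32.0.0/12 -> H3 at depth 12
  add 0.0.0.0/0 -> H3 at depth 0
  add 68.163.0.0/16 -> H4 at depth 16
  Q 32.32.0.254: descend 001000000010 ; hops seen [H3,H3] ; pick H3
  Q 32.32.0.5: descend 001000000010 ; hops seen [H3,H3] ; pick H3
  del 32.32.0.0/12 (clear depth 12)
  Q 154.156.255.91: descend ε ; hops seen [H3] ; pick H3
  add 68.163.48.0/20 -> H3 at depth 20
  add 0.0.0.0/0 -> H1 at depth 0
  Q 68.163.84.79: descend 01000100101000110 ; hops seen [H1,H2,H4] ; pick H4
  Q 68.160.0.0: descend 01000100101000 ; hops seen [H1,H2] ; pick H2
  del 68.163.48.0/20 (clear depth 20)

== LOOKUPS ==
["H3","H3","H3","H4","H2"]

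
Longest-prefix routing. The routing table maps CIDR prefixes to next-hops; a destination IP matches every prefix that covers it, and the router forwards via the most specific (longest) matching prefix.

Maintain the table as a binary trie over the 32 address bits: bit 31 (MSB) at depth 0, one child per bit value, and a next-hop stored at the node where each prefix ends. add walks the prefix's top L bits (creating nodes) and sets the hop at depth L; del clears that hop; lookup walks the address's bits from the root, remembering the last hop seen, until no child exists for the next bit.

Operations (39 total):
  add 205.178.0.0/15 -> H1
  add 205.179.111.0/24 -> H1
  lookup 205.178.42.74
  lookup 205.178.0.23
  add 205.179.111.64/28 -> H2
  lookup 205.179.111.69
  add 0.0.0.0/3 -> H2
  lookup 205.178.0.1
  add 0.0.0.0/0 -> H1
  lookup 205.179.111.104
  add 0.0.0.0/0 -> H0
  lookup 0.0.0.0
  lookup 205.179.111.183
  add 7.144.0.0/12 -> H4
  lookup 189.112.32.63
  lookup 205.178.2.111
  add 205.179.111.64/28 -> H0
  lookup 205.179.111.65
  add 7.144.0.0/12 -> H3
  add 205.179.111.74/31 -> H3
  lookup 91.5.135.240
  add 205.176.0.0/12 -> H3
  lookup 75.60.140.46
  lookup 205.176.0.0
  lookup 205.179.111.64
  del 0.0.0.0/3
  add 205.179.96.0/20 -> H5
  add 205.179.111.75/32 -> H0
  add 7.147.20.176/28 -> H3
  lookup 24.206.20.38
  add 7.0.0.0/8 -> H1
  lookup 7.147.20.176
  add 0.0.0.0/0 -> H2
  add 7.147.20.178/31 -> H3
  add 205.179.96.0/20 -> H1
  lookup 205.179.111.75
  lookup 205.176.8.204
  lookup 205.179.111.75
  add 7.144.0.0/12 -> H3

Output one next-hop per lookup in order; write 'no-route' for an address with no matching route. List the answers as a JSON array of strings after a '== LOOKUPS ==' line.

Process each operation:
  add 205.178.0.0/15 -> H1 at depth 15
  add 205.179.111.0/24 -> H1 at depth 24
  lookup 205.178.42.74: bits 110011011011001 walk d0:-→d1:-→d2:-→d3:-→d4:-→d5:-→d6:-→d7:-→d8:-→d9:-→d10:-→d11:-→d12:-→d13:-→d14:-→d15:H1 -> H1
  lookup 205.178.0.23: bits 110011011011001 walk d0:-→d1:-→d2:-→d3:-→d4:-→d5:-→d6:-→d7:-→d8:-→d9:-→d10:-→d11:-→d12:-→d13:-→d14:-→d15:H1 -> H1
  add 205.179.111.64/28 -> H2 at depth 28
  lookup 205.179.111.69: bits 1100110110110011011011110100 walk d0:-→d1:-→d2:-→d3:-→d4:-→d5:-→d6:-→d7:-→d8:-→d9:-→d10:-→d11:-→d12:-→d13:-→d14:-→d15:H1→d16:-→d17:-→d18:-→d19:-→d20:-→d21:-→d22:-→d23:-→d24:H1→d25:-→d26:-→d27:-→d28:H2 -> H2
  add 0.0.0.0/3 -> H2 at depth 3
  lookup 205.178.0.1: bits 110011011011001 walk d0:-→d1:-→d2:-→d3:-→d4:-→d5:-→d6:-→d7:-→d8:-→d9:-→d10:-→d11:-→d12:-→d13:-→d14:-→d15:H1 -> H1
  add 0.0.0.0/0 -> H1 at depth 0
  lookup 205.179.111.104: bits 11001101101100110110111101 walk d0:H1→d1:-→d2:-→d3:-→d4:-→d5:-→d6:-→d7:-→d8:-→d9:-→d10:-→d11:-→d12:-→d13:-→d14:-→d15:H1→d16:-→d17:-→d18:-→d19:-→d20:-→d21:-→d22:-→d23:-→d24:H1→d25:-→d26:- -> H1
  add 0.0.0.0/0 -> H0 at depth 0
  lookup 0.0.0.0: bits 000 walk d0:H0→d1:-→d2:-→d3:H2 -> H2
  lookup 205.179.111.183: bits 110011011011001101101111 walk d0:H0→d1:-→d2:-→d3:-→d4:-→d5:-→d6:-→d7:-→d8:-→d9:-→d10:-→d11:-→d12:-→d13:-→d14:-→d15:H1→d16:-→d17:-→d18:-→d19:-→d20:-→d21:-→d22:-→d23:-→d24:H1 -> H1
  add 7.144.0.0/12 -> H4 at depth 12
  lookup 189.112.32.63: bits 1 walk d0:H0→d1:- -> H0
  lookup 205.178.2.111: bits 110011011011001 walk d0:H0→d1:-→d2:-→d3:-→d4:-→d5:-→d6:-→d7:-→d8:-→d9:-→d10:-→d11:-→d12:-→d13:-→d14:-→d15:H1 -> H1
  add 205.179.111.64/28 -> H0 at depth 28
  lookup 205.179.111.65: bits 1100110110110011011011110100 walk d0:H0→d1:-→d2:-→d3:-→d4:-→d5:-→d6:-→d7:-→d8:-→d9:-→d10:-→d11:-→d12:-→d13:-→d14:-→d15:H1→d16:-→d17:-→d18:-→d19:-→d20:-→d21:-→d22:-→d23:-→d24:H1→d25:-→d26:-→d27:-→d28:H0 -> H0
  add 7.144.0.0/12 -> H3 at depth 12
  add 205.179.111.74/31 -> H3 at depth 31
  lookup 91.5.135.240: bits 0 walk d0:H0→d1:- -> H0
  add 205.176.0.0/12 -> H3 at depth 12
  lookup 75.60.140.46: bits 0 walk d0:H0→d1:- -> H0
  lookup 205.176.0.0: bits 11001101101100 walk d0:H0→d1:-→d2:-→d3:-→d4:-→d5:-→d6:-→d7:-→d8:-→d9:-→d10:-→d11:-→d12:H3→d13:-→d14:- -> H3
  lookup 205.179.111.64: bits 1100110110110011011011110100 walk d0:H0→d1:-→d2:-→d3:-→d4:-→d5:-→d6:-→d7:-→d8:-→d9:-→d10:-→d11:-→d12:H3→d13:-→d14:-→d15:H1→d16:-→d17:-→d18:-→d19:-→d20:-→d21:-→d22:-→d23:-→d24:H1→d25:-→d26:-→d27:-→d28:H0 -> H0
  - 0.0.0.0/3 clear@3
  add 205.179.96.0/20 -> H5 at depth 20
  add 205.179.111.75/32 -> H0 at depth 32
  add 7.147.20.176/28 -> H3 at depth 28
  lookup 24.206.20.38: bits 000 walk d0:H0→d1:-→d2:-→d3:- -> H0
  add 7.0.0.0/8 -> H1 at depth 8
  lookup 7.147.20.176: bits 0000011110010011000101001011 walk d0:H0→d1:-→d2:-→d3:-→d4:-→d5:-→d6:-→d7:-→d8:H1→d9:-→d10:-→d11:-→d12:H3→d13:-→d14:-→d15:-→d16:-→d17:-→d18:-→d19:-→d20:-→d21:-→d22:-→d23:-→d24:-→d25:-→d26:-→d27:-→d28:H3 -> H3
  add 0.0.0.0/0 -> H2 at depth 0
  add 7.147.20.178/31 -> H3 at depth 31
  add 205.179.96.0/20 -> H1 at depth 20
  lookup 205.179.111.75: bits 11001101101100110110111101001011 walk d0:H2→d1:-→d2:-→d3:-→d4:-→d5:-→d6:-→d7:-→d8:-→d9:-→d10:-→d11:-→d12:H3→d13:-→d14:-→d15:H1→d16:-→d17:-→d18:-→d19:-→d20:H1→d21:-→d22:-→d23:-→d24:H1→d25:-→d26:-→d27:-→d28:H0→d29:-→d30:-→d31:H3→d32:H0 -> H0
  lookup 205.176.8.204: bits 11001101101100 walk d0:H2→d1:-→d2:-→d3:-→d4:-→d5:-→d6:-→d7:-→d8:-→d9:-→d10:-→d11:-→d12:H3→d13:-→d14:- -> H3
  lookup 205.179.111.75: bits 11001101101100110110111101001011 walk d0:H2→d1:-→d2:-→d3:-→d4:-→d5:-→d6:-→d7:-→d8:-→d9:-→d10:-→d11:-→d12:H3→d13:-→d14:-→d15:H1→d16:-→d17:-→d18:-→d19:-→d20:H1→d21:-→d22:-→d23:-→d24:H1→d25:-→d26:-→d27:-→d28:H0→d29:-→d30:-→d31:H3→d32:H0 -> H0
  add 7.144.0.0/12 -> H3 at depth 12

== LOOKUPS ==
["H1","H1","H2","H1","H1","H2","H1","H0","H1","H0","H0","H0","H3","H0","H0","H3","H0","H3","H0"]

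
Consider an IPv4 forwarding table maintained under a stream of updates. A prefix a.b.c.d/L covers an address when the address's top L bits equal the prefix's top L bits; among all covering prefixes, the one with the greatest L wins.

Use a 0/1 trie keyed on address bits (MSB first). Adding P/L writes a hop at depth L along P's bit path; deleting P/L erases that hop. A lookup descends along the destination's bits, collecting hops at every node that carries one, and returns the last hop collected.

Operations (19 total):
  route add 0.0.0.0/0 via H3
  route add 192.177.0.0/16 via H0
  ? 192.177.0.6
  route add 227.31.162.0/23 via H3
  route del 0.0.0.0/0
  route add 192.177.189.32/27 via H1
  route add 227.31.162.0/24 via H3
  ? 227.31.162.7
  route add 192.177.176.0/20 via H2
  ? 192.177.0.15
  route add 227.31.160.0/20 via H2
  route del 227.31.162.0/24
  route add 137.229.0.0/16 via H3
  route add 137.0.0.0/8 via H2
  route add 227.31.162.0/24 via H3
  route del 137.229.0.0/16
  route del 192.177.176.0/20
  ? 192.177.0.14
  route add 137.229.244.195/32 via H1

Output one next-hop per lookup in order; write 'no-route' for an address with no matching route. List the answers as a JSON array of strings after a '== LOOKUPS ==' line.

Process each operation:
  + 0.0.0.0/0 (H3) depth=0
  + 192.177.0.0/16 (H0) depth=16
  lookup 192.177.0.6: bits 1100000010110001 walk d0:H3→d1:-→d2:-→d3:-→d4:-→d5:-→d6:-→d7:-→d8:-→d9:-→d10:-→d11:-→d12:-→d13:-→d14:-→d15:-→d16:H0 -> H0
  + 227.31.162.0/23 (H3) depth=23
  - 0.0.0.0/0 clear@0
  + 192.177.189.32/27 (H1) depth=27
  + 227.31.162.0/24 (H3) depth=24
  lookup 227.31.162.7: bits 111000110001111110100010 walk d0:-→d1:-→d2:-→d3:-→d4:-→d5:-→d6:-→d7:-→d8:-→d9:-→d10:-→d11:-→d12:-→d13:-→d14:-→d15:-→d16:-→d17:-→d18:-→d19:-→d20:-→d21:-→d22:-→d23:H3→d24:H3 -> H3
  + 192.177.176.0/20 (H2) depth=20
  lookup 192.177.0.15: bits 1100000010110001 walk d0:-→d1:-→d2:-→d3:-→d4:-→d5:-→d6:-→d7:-→d8:-→d9:-→d10:-→d11:-→d12:-→d13:-→d14:-→d15:-→d16:H0 -> H0
  + 227.31.160.0/20 (H2) depth=20
  - 227.31.162.0/24 clear@24
  + 137.229.0.0/16 (H3) depth=16
  + 137.0.0.0/8 (H2) depth=8
  + 227.31.162.0/24 (H3) depth=24
  - 137.229.0.0/16 clear@16
  - 192.177.176.0/20 clear@20
  lookup 192.177.0.14: bits 1100000010110001 walk d0:-→d1:-→d2:-→d3:-→d4:-→d5:-→d6:-→d7:-→d8:-→d9:-→d10:-→d11:-→d12:-→d13:-→d14:-→d15:-→d16:H0 -> H0
  + 137.229.244.195/32 (H1) depth=32

== LOOKUPS ==
["H0","H3","H0","H0"]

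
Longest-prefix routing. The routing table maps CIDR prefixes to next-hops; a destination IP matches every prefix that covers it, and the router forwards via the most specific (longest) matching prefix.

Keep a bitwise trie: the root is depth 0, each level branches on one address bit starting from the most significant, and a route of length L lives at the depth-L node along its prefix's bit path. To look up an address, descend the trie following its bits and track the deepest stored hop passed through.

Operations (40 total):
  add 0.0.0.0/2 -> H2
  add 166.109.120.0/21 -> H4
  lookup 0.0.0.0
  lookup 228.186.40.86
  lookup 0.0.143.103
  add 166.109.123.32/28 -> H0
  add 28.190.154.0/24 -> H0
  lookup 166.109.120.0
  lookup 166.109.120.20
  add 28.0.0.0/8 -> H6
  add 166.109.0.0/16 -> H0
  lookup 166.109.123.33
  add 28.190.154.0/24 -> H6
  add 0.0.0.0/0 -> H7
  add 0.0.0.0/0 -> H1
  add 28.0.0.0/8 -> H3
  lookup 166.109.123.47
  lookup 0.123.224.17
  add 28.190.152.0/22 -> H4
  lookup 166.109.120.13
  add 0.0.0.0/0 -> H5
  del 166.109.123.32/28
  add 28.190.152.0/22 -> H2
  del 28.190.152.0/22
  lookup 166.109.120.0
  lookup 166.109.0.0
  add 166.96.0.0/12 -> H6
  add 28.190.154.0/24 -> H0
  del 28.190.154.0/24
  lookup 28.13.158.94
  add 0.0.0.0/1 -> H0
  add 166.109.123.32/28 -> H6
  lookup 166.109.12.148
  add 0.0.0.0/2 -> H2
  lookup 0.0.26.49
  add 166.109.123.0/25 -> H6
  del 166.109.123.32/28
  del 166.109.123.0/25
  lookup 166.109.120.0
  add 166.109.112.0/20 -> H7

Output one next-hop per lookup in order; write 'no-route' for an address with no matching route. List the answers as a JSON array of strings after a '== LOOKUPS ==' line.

Trace:
  add 0.0.0.0/2 -> H2 at depth 2
  add 166.109.120.0/21 -> H4 at depth 21
  ? 0.0.0.0  path d0:-→d1:-→d2:H2  best=H2
  ? 228.186.40.86  path d0:-→d1:-  best=no-route
  ? 0.0.143.103  path d0:-→d1:-→d2:H2  best=H2
  add 166.109.123.32/28 -> H0 at depth 28
  add 28.190.154.0/24 -> H0 at depth 24
  ? 166.109.120.0  path d0:-→d1:-→d2:-→d3:-→d4:-→d5:-→d6:-→d7:-→d8:-→d9:-→d10:-→d11:-→d12:-→d13:-→d14:-→d15:-→d16:-→d17:-→d18:-→d19:-→d20:-→d21:H4→d22:-  best=H4
  ? 166.109.120.20  path d0:-→d1:-→d2:-→d3:-→d4:-→d5:-→d6:-→d7:-→d8:-→d9:-→d10:-→d11:-→d12:-→d13:-→d14:-→d15:-→d16:-→d17:-→d18:-→d19:-→d20:-→d21:H4→d22:-  best=H4
  add 28.0.0.0/8 -> H6 at depth 8
  add 166.109.0.0/16 -> H0 at depth 16
  ? 166.109.123.33  path d0:-→d1:-→d2:-→d3:-→d4:-→d5:-→d6:-→d7:-→d8:-→d9:-→d10:-→d11:-→d12:-→d13:-→d14:-→d15:-→d16:H0→d17:-→d18:-→d19:-→d20:-→d21:H4→d22:-→d23:-→d24:-→d25:-→d26:-→d27:-→d28:H0  best=H0
  add 28.190.154.0/24 -> H6 at depth 24
  add 0.0.0.0/0 -> H7 at depth 0
  add 0.0.0.0/0 -> H1 at depth 0
  add 28.0.0.0/8 -> H3 at depth 8
  ? 166.109.123.47  path d0:H1→d1:-→d2:-→d3:-→d4:-→d5:-→d6:-→d7:-→d8:-→d9:-→d10:-→d11:-→d12:-→d13:-→d14:-→d15:-→d16:H0→d17:-→d18:-→d19:-→d20:-→d21:H4→d22:-→d23:-→d24:-→d25:-→d26:-→d27:-→d28:H0  best=H0
  ? 0.123.224.17  path d0:H1→d1:-→d2:H2→d3:-  best=H2
  add 28.190.152.0/22 -> H4 at depth 22
  ? 166.109.120.13  path d0:H1→d1:-→d2:-→d3:-→d4:-→d5:-→d6:-→d7:-→d8:-→d9:-→d10:-→d11:-→d12:-→d13:-→d14:-→d15:-→d16:H0→d17:-→d18:-→d19:-→d20:-→d21:H4→d22:-  best=H4
  add 0.0.0.0/0 -> H5 at depth 0
  - 166.109.123.32/28 clear@28
  add 28.190.152.0/22 -> H2 at depth 22
  - 28.190.152.0/22 clear@22
  ? 166.109.120.0  path d0:H5→d1:-→d2:-→d3:-→d4:-→d5:-→d6:-→d7:-→d8:-→d9:-→d10:-→d11:-→d12:-→d13:-→d14:-→d15:-→d16:H0→d17:-→d18:-→d19:-→d20:-→d21:H4→d22:-  best=H4
  ? 166.109.0.0  path d0:H5→d1:-→d2:-→d3:-→d4:-→d5:-→d6:-→d7:-→d8:-→d9:-→d10:-→d11:-→d12:-→d13:-→d14:-→d15:-→d16:H0→d17:-  best=H0
  add 166.96.0.0/12 -> H6 at depth 12
  add 28.190.154.0/24 -> H0 at depth 24
  - 28.190.154.0/24 clear@24
  ? 28.13.158.94  path d0:H5→d1:-→d2:H2→d3:-→d4:-→d5:-→d6:-→d7:-→d8:H3  best=H3
  add 0.0.0.0/1 -> H0 at depth 1
  add 166.109.123.32/28 -> H6 at depth 28
  ? 166.109.12.148  path d0:H5→d1:-→d2:-→d3:-→d4:-→d5:-→d6:-→d7:-→d8:-→d9:-→d10:-→d11:-→d12:H6→d13:-→d14:-→d15:-→d16:H0→d17:-  best=H0
  add 0.0.0.0/2 -> H2 at depth 2
  ? 0.0.26.49  path d0:H5→d1:H0→d2:H2→d3:-  best=H2
  add 166.109.123.0/25 -> H6 at depth 25
  - 166.109.123.32/28 clear@28
  - 166.109.123.0/25 clear@25
  ? 166.109.120.0  path d0:H5→d1:-→d2:-→d3:-→d4:-→d5:-→d6:-→d7:-→d8:-→d9:-→d10:-→d11:-→d12:H6→d13:-→d14:-→d15:-→d16:H0→d17:-→d18:-→d19:-→d20:-→d21:H4→d22:-  best=H4
  add 166.109.112.0/20 -> H7 at depth 20

== LOOKUPS ==
["H2","no-route","H2","H4","H4","H0","H0","H2","H4","H4","H0","H3","H0","H2","H4"]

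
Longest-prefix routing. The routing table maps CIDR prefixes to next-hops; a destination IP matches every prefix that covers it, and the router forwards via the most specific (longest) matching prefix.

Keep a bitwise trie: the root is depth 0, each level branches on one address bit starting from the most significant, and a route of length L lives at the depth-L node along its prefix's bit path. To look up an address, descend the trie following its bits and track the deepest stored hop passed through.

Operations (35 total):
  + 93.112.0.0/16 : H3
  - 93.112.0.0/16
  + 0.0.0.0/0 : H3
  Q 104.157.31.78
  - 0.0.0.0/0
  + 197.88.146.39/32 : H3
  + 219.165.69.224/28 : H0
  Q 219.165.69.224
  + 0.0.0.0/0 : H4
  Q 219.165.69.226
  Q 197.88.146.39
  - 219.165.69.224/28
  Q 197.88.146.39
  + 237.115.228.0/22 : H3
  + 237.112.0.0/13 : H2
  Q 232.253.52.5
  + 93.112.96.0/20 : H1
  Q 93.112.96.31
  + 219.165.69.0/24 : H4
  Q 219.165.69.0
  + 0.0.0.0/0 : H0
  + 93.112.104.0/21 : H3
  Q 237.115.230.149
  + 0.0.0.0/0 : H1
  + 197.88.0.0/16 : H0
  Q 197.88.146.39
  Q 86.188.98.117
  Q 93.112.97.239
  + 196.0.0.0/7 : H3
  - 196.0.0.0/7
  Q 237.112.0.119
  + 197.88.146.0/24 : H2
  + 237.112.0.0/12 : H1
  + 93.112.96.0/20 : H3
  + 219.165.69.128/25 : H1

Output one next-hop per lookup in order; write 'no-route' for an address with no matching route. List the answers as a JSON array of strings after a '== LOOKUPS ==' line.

Process each operation:
  + 93.112.0.0/16 (H3) depth=16
  - 93.112.0.0/16 clear@16
  + 0.0.0.0/0 (H3) depth=0
  ? 104.157.31.78  path d0:H3→d1:-→d2:-  best=H3
  - 0.0.0.0/0 clear@0
  + 197.88.146.39/32 (H3) depth=32
  + 219.165.69.224/28 (H0) depth=28
  ? 219.165.69.224  path d0:-→d1:-→d2:-→d3:-→d4:-→d5:-→d6:-→d7:-→d8:-→d9:-→d10:-→d11:-→d12:-→d13:-→d14:-→d15:-→d16:-→d17:-→d18:-→d19:-→d20:-→d21:-→d22:-→d23:-→d24:-→d25:-→d26:-→d27:-→d28:H0  best=H0
  + 0.0.0.0/0 (H4) depth=0
  ? 219.165.69.226  path d0:H4→d1:-→d2:-→d3:-→d4:-→d5:-→d6:-→d7:-→d8:-→d9:-→d10:-→d11:-→d12:-→d13:-→d14:-→d15:-→d16:-→d17:-→d18:-→d19:-→d20:-→d21:-→d22:-→d23:-→d24:-→d25:-→d26:-→d27:-→d28:H0  best=H0
  ? 197.88.146.39  path d0:H4→d1:-→d2:-→d3:-→d4:-→d5:-→d6:-→d7:-→d8:-→d9:-→d10:-→d11:-→d12:-→d13:-→d14:-→d15:-→d16:-→d17:-→d18:-→d19:-→d20:-→d21:-→d22:-→d23:-→d24:-→d25:-→d26:-→d27:-→d28:-→d29:-→d30:-→d31:-→d32:H3  best=H3
  - 219.165.69.224/28 clear@28
  ? 197.88.146.39  path d0:H4→d1:-→d2:-→d3:-→d4:-→d5:-→d6:-→d7:-→d8:-→d9:-→d10:-→d11:-→d12:-→d13:-→d14:-→d15:-→d16:-→d17:-→d18:-→d19:-→d20:-→d21:-→d22:-→d23:-→d24:-→d25:-→d26:-→d27:-→d28:-→d29:-→d30:-→d31:-→d32:H3  best=H3
  + 237.115.228.0/22 (H3) depth=22
  + 237.112.0.0/13 (H2) depth=13
  ? 232.253.52.5  path d0:H4→d1:-→d2:-→d3:-→d4:-→d5:-  best=H4
  + 93.112.96.0/20 (H1) depth=20
  ? 93.112.96.31  path d0:H4→d1:-→d2:-→d3:-→d4:-→d5:-→d6:-→d7:-→d8:-→d9:-→d10:-→d11:-→d12:-→d13:-→d14:-→d15:-→d16:-→d17:-→d18:-→d19:-→d20:H1  best=H1
  + 219.165.69.0/24 (H4) depth=24
  ? 219.165.69.0  path d0:H4→d1:-→d2:-→d3:-→d4:-→d5:-→d6:-→d7:-→d8:-→d9:-→d10:-→d11:-→d12:-→d13:-→d14:-→d15:-→d16:-→d17:-→d18:-→d19:-→d20:-→d21:-→d22:-→d23:-→d24:H4  best=H4
  + 0.0.0.0/0 (H0) depth=0
  + 93.112.104.0/21 (H3) depth=21
  ? 237.115.230.149  path d0:H0→d1:-→d2:-→d3:-→d4:-→d5:-→d6:-→d7:-→d8:-→d9:-→d10:-→d11:-→d12:-→d13:H2→d14:-→d15:-→d16:-→d17:-→d18:-→d19:-→d20:-→d21:-→d22:H3  best=H3
  + 0.0.0.0/0 (H1) depth=0
  + 197.88.0.0/16 (H0) depth=16
  ? 197.88.146.39  path d0:H1→d1:-→d2:-→d3:-→d4:-→d5:-→d6:-→d7:-→d8:-→d9:-→d10:-→d11:-→d12:-→d13:-→d14:-→d15:-→d16:H0→d17:-→d18:-→d19:-→d20:-→d21:-→d22:-→d23:-→d24:-→d25:-→d26:-→d27:-→d28:-→d29:-→d30:-→d31:-→d32:H3  best=H3
  ? 86.188.98.117  path d0:H1→d1:-→d2:-→d3:-→d4:-  best=H1
  ? 93.112.97.239  path d0:H1→d1:-→d2:-→d3:-→d4:-→d5:-→d6:-→d7:-→d8:-→d9:-→d10:-→d11:-→d12:-→d13:-→d14:-→d15:-→d16:-→d17:-→d18:-→d19:-→d20:H1  best=H1
  + 196.0.0.0/7 (H3) depth=7
  - 196.0.0.0/7 clear@7
  ? 237.112.0.119  path d0:H1→d1:-→d2:-→d3:-→d4:-→d5:-→d6:-→d7:-→d8:-→d9:-→d10:-→d11:-→d12:-→d13:H2→d14:-  best=H2
  + 197.88.146.0/24 (H2) depth=24
  + 237.112.0.0/12 (H1) depth=12
  + 93.112.96.0/20 (H3) depth=20
  + 219.165.69.128/25 (H1) depth=25

== LOOKUPS ==
["H3","H0","H0","H3","H3","H4","H1","H4","H3","H3","H1","H1","H2"]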